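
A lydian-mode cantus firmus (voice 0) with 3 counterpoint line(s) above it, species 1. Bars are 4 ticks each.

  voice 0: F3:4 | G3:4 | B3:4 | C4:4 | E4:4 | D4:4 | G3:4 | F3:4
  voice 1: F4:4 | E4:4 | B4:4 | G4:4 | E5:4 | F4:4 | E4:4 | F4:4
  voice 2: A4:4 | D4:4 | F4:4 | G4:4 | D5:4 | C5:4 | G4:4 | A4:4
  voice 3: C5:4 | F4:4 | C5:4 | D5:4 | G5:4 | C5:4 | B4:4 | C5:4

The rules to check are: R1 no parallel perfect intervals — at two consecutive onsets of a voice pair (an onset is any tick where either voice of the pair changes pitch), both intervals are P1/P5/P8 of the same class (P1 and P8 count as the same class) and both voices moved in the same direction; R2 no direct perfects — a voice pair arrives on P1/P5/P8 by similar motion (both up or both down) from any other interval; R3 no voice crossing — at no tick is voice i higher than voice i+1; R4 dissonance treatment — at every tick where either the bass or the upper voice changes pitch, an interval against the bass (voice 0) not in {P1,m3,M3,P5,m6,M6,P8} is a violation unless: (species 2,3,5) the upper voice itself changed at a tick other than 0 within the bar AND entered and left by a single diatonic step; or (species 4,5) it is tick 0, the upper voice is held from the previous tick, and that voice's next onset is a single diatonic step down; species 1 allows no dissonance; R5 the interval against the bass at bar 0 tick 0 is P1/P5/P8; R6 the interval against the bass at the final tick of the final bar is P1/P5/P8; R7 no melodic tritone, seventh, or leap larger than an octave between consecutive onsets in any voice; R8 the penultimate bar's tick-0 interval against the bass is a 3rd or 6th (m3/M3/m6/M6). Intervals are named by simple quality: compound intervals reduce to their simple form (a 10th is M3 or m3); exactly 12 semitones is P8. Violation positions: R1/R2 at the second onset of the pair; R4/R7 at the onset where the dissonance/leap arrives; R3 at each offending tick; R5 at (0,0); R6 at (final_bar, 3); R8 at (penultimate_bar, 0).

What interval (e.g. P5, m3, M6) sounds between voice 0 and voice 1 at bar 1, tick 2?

voice 0=G3 voice 1=E4 -> M6

M6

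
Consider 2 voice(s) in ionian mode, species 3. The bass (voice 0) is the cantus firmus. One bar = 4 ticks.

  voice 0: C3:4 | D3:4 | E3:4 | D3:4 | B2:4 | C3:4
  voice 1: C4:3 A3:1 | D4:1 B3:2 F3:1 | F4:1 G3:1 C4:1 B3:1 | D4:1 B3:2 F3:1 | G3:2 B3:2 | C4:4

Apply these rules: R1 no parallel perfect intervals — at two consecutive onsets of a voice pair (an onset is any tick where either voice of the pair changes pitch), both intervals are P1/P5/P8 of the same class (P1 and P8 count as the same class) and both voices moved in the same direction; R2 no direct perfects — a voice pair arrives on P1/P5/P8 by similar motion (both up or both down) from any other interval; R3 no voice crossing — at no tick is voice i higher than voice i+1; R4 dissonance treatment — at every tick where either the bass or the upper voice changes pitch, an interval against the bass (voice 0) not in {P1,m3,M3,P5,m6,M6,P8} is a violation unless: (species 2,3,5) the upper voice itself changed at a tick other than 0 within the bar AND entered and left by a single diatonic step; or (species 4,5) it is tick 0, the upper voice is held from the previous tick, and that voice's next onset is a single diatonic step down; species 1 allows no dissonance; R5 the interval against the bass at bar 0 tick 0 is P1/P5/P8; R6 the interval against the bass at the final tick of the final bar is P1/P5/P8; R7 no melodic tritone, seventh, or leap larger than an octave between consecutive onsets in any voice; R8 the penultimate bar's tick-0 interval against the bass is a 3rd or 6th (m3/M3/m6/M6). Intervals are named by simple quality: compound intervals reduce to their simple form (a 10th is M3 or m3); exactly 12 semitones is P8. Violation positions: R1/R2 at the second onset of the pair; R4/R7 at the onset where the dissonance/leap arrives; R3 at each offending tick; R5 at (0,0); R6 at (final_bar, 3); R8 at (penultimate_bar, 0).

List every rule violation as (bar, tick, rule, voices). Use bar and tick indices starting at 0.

bar 0: v0=C3 v1=C4 downbeat P8
bar 1: v0=D3 v1=D4 downbeat P8
bar 2: v0=E3 v1=F4 downbeat m2
bar 3: v0=D3 v1=D4 downbeat P8
bar 4: v0=B2 v1=G3 downbeat m6
bar 5: v0=C3 v1=C4 downbeat P8
  -> R2 @ bar 1 tick 0 v(0, 1): C3/A3 M6 -> D3/D4 P8 similar
  -> R7 @ bar 1 tick 3 v(1,): B3->F3 leap 6st
  -> R4 @ bar 2 tick 0 v(0, 1): E3/F4 m2 untreated
  -> R7 @ bar 2 tick 1 v(1,): F4->G3 leap 10st
  -> R7 @ bar 3 tick 3 v(1,): B3->F3 leap 6st
  -> R1 @ bar 5 tick 0 v(0, 1): B2/B3 P8 -> C3/C4 P8 similar

(1, 0, R2, (0, 1))
(1, 3, R7, (1,))
(2, 0, R4, (0, 1))
(2, 1, R7, (1,))
(3, 3, R7, (1,))
(5, 0, R1, (0, 1))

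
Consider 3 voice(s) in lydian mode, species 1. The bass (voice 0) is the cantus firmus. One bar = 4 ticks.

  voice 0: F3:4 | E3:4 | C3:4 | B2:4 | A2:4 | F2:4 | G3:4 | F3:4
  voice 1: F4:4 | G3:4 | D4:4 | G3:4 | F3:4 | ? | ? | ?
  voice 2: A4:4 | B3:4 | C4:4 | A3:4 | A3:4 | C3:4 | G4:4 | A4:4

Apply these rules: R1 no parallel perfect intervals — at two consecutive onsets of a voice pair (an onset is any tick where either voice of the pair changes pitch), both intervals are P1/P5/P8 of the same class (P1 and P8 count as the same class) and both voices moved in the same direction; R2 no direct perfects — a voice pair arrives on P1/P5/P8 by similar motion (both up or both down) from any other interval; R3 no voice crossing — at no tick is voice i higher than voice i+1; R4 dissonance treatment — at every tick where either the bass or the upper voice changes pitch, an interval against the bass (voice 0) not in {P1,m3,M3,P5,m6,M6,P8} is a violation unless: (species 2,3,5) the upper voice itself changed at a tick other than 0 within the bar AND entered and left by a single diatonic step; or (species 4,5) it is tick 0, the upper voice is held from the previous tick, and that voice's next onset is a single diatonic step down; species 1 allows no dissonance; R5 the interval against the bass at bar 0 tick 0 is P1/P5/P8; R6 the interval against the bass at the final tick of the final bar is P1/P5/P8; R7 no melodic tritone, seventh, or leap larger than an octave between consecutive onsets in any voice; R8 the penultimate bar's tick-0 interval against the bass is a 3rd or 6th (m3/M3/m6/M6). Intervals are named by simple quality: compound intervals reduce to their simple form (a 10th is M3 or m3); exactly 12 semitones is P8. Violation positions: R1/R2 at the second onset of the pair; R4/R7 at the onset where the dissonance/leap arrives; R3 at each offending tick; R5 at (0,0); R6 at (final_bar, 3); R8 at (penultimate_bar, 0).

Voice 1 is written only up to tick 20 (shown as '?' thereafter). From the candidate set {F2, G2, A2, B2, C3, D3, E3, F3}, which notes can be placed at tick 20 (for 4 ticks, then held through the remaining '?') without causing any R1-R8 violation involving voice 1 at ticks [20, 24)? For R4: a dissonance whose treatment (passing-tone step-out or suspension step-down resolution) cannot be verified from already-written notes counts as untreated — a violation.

F2: violates R2
G2: violates R4,R7
A2: legal
B2: violates R4,R7
C3: violates R2
D3: violates R3
E3: violates R3,R4
F3: violates R3

{A2}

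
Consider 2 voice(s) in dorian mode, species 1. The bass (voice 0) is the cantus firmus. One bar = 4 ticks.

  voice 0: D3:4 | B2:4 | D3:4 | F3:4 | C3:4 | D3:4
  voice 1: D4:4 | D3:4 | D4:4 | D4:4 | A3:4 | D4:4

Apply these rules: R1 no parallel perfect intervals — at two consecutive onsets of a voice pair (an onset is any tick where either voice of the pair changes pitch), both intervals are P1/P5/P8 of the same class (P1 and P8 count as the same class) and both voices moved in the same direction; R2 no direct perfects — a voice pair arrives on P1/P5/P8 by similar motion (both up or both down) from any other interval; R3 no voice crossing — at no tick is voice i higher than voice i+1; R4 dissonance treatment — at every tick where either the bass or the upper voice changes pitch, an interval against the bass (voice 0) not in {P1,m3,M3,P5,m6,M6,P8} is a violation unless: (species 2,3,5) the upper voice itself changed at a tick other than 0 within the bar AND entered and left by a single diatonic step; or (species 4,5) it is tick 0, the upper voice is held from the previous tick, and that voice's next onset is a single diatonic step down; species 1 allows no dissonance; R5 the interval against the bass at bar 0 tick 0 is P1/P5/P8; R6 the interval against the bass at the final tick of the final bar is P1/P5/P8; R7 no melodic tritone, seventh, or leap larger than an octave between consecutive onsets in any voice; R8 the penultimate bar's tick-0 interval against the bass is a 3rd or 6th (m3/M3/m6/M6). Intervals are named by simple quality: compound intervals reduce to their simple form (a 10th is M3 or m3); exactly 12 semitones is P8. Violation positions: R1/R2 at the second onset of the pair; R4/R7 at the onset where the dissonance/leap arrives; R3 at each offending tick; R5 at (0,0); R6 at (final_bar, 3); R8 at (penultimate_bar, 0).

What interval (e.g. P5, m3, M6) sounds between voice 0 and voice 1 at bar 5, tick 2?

P8

voice 0=D3 voice 1=D4 -> P8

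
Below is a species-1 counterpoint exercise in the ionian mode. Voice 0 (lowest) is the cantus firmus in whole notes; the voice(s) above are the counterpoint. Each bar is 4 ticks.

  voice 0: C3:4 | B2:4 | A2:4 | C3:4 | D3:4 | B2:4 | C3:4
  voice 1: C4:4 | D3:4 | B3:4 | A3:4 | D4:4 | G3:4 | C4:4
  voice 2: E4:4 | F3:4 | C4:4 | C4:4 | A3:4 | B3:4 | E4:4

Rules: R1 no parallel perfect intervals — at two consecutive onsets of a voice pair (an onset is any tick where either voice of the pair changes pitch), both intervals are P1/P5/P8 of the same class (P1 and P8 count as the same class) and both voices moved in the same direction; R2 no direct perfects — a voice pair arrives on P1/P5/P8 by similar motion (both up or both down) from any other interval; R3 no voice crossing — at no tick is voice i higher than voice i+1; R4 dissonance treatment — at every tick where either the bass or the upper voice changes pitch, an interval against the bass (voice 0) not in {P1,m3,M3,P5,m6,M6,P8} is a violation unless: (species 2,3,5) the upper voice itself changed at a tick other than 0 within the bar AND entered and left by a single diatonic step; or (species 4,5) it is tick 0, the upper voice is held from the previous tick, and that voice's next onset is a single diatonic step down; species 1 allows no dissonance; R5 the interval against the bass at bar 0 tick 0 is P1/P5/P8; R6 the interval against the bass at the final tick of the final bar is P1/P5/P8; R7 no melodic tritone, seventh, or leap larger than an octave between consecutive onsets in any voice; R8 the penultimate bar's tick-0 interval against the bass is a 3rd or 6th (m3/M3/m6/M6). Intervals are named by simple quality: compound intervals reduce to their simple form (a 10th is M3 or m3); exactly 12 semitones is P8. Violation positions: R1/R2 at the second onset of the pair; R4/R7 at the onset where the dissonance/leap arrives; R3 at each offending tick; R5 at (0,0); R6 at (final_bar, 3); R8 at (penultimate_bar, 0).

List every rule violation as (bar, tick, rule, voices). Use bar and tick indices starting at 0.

(0, 0, R5, (0, 2))
(1, 0, R4, (0, 2))
(1, 0, R7, (1,))
(1, 0, R7, (2,))
(2, 0, R4, (0, 1))
(4, 0, R2, (0, 1))
(4, 0, R3, (1, 2))
(4, 1, R3, (1, 2))
(4, 2, R3, (1, 2))
(4, 3, R3, (1, 2))
(5, 0, R8, (0, 2))
(6, 0, R2, (0, 1))
(6, 3, R6, (0, 2))

bar 0: v0=C3 v1=C4 v2=E4 downbeat M3
bar 1: v0=B2 v1=D3 v2=F3 downbeat TT
bar 2: v0=A2 v1=B3 v2=C4 downbeat m3
bar 3: v0=C3 v1=A3 v2=C4 downbeat P8
bar 4: v0=D3 v1=D4 v2=A3 downbeat P5
bar 5: v0=B2 v1=G3 v2=B3 downbeat P8
bar 6: v0=C3 v1=C4 v2=E4 downbeat M3
  -> R5 @ bar 0 tick 0 v(0, 2): opens on M3
  -> R4 @ bar 1 tick 0 v(0, 2): B2/F3 TT untreated
  -> R7 @ bar 1 tick 0 v(1,): C4->D3 leap 10st
  -> R7 @ bar 1 tick 0 v(2,): E4->F3 leap 11st
  -> R4 @ bar 2 tick 0 v(0, 1): A2/B3 M2 untreated
  -> R2 @ bar 4 tick 0 v(0, 1): C3/A3 M6 -> D3/D4 P8 similar
  -> R3 @ bar 4 tick 0 v(1, 2): D4 above A3
  -> R3 @ bar 4 tick 1 v(1, 2): D4 above A3
  -> R3 @ bar 4 tick 2 v(1, 2): D4 above A3
  -> R3 @ bar 4 tick 3 v(1, 2): D4 above A3
  -> R8 @ bar 5 tick 0 v(0, 2): penult P8 not 3rd/6th
  -> R2 @ bar 6 tick 0 v(0, 1): B2/G3 m6 -> C3/C4 P8 similar
  -> R6 @ bar 6 tick 3 v(0, 2): closes on M3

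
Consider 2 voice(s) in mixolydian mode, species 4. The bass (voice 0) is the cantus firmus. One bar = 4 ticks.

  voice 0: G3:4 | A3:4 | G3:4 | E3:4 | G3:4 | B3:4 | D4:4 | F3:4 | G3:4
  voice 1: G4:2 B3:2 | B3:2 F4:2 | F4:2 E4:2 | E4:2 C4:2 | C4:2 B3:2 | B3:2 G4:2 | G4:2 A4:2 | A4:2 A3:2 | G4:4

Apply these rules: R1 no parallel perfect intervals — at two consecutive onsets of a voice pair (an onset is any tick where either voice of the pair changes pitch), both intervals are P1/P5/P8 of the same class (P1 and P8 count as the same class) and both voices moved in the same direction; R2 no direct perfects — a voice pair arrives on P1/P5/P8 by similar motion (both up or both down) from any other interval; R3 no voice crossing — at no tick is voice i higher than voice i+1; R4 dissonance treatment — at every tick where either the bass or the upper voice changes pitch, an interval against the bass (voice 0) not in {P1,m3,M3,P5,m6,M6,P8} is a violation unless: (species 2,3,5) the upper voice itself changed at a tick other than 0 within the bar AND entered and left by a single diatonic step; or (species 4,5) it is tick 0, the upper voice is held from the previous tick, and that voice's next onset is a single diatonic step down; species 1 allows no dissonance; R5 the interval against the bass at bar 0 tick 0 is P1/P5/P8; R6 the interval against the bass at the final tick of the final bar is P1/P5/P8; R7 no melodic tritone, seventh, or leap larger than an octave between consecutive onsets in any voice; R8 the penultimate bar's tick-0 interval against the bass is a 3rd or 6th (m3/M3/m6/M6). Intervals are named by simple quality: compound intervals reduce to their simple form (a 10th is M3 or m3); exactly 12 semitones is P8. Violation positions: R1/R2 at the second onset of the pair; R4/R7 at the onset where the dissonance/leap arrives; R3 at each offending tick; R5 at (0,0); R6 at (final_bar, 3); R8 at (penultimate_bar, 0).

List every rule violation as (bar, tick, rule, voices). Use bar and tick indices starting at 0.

bar 0: v0=G3 v1=G4 downbeat P8
bar 1: v0=A3 v1=B3 downbeat M2
bar 2: v0=G3 v1=F4 downbeat m7
bar 3: v0=E3 v1=E4 downbeat P8
bar 4: v0=G3 v1=C4 downbeat P4
bar 5: v0=B3 v1=B3 downbeat P1
bar 6: v0=D4 v1=G4 downbeat P4
bar 7: v0=F3 v1=A4 downbeat M3
bar 8: v0=G3 v1=G4 downbeat P8
  -> R4 @ bar 1 tick 0 v(0, 1): A3/B3 M2 untreated
  -> R7 @ bar 1 tick 2 v(1,): B3->F4 leap 6st
  -> R4 @ bar 6 tick 0 v(0, 1): D4/G4 P4 untreated
  -> R2 @ bar 8 tick 0 v(0, 1): F3/A3 M3 -> G3/G4 P8 similar
  -> R7 @ bar 8 tick 0 v(1,): A3->G4 leap 10st

(1, 0, R4, (0, 1))
(1, 2, R7, (1,))
(6, 0, R4, (0, 1))
(8, 0, R2, (0, 1))
(8, 0, R7, (1,))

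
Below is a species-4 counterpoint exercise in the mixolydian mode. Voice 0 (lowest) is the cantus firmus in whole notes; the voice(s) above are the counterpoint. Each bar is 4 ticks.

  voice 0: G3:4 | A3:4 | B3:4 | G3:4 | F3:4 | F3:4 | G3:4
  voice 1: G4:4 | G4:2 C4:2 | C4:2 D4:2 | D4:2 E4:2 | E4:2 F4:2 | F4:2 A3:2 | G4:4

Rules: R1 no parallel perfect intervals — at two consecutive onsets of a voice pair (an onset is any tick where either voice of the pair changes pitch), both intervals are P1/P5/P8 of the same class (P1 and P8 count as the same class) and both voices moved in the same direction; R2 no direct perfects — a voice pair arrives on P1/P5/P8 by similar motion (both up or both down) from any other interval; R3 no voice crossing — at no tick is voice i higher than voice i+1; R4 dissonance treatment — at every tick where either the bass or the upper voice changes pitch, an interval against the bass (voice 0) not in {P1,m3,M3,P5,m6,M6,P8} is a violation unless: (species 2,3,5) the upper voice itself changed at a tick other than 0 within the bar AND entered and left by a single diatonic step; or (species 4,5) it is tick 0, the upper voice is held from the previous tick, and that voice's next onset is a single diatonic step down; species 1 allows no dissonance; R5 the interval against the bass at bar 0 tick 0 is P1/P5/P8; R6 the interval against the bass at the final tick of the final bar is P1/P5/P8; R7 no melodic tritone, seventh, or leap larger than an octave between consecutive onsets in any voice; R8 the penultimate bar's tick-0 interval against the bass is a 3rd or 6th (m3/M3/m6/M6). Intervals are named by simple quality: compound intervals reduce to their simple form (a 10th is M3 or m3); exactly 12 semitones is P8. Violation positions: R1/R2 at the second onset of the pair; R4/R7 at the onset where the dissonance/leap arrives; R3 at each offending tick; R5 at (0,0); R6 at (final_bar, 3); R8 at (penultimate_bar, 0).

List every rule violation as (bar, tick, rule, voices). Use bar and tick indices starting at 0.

(1, 0, R4, (0, 1))
(2, 0, R4, (0, 1))
(4, 0, R4, (0, 1))
(5, 0, R8, (0, 1))
(6, 0, R2, (0, 1))
(6, 0, R7, (1,))

bar 0: v0=G3 v1=G4 downbeat P8
bar 1: v0=A3 v1=G4 downbeat m7
bar 2: v0=B3 v1=C4 downbeat m2
bar 3: v0=G3 v1=D4 downbeat P5
bar 4: v0=F3 v1=E4 downbeat M7
bar 5: v0=F3 v1=F4 downbeat P8
bar 6: v0=G3 v1=G4 downbeat P8
  -> R4 @ bar 1 tick 0 v(0, 1): A3/G4 m7 untreated
  -> R4 @ bar 2 tick 0 v(0, 1): B3/C4 m2 untreated
  -> R4 @ bar 4 tick 0 v(0, 1): F3/E4 M7 untreated
  -> R8 @ bar 5 tick 0 v(0, 1): penult P8 not 3rd/6th
  -> R2 @ bar 6 tick 0 v(0, 1): F3/A3 M3 -> G3/G4 P8 similar
  -> R7 @ bar 6 tick 0 v(1,): A3->G4 leap 10st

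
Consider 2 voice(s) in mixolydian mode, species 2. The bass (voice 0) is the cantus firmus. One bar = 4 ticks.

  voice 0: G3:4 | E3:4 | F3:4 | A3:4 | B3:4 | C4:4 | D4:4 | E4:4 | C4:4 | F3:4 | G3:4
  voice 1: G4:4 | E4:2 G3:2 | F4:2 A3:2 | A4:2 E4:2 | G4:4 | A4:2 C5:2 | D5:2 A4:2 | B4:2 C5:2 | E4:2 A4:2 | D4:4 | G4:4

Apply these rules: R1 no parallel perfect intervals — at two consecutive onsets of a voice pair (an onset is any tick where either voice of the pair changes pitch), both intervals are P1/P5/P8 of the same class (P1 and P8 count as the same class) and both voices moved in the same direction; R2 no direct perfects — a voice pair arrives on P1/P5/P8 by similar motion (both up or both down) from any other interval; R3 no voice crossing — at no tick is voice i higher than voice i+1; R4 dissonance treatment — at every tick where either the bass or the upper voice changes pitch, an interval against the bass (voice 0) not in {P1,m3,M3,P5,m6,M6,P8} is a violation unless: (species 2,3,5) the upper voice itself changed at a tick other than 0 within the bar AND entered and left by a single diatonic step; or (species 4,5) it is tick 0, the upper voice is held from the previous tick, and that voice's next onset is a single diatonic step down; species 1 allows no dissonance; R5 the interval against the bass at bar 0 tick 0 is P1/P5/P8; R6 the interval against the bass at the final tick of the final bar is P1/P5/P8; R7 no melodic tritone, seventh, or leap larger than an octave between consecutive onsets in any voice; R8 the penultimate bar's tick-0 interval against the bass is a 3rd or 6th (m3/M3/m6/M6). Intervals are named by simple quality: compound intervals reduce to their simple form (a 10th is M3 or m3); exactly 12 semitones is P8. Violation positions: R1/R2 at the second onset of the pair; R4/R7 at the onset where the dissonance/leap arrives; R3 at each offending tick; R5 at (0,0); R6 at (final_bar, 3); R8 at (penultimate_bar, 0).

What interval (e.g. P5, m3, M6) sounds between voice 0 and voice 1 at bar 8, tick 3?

voice 0=C4 voice 1=A4 -> M6

M6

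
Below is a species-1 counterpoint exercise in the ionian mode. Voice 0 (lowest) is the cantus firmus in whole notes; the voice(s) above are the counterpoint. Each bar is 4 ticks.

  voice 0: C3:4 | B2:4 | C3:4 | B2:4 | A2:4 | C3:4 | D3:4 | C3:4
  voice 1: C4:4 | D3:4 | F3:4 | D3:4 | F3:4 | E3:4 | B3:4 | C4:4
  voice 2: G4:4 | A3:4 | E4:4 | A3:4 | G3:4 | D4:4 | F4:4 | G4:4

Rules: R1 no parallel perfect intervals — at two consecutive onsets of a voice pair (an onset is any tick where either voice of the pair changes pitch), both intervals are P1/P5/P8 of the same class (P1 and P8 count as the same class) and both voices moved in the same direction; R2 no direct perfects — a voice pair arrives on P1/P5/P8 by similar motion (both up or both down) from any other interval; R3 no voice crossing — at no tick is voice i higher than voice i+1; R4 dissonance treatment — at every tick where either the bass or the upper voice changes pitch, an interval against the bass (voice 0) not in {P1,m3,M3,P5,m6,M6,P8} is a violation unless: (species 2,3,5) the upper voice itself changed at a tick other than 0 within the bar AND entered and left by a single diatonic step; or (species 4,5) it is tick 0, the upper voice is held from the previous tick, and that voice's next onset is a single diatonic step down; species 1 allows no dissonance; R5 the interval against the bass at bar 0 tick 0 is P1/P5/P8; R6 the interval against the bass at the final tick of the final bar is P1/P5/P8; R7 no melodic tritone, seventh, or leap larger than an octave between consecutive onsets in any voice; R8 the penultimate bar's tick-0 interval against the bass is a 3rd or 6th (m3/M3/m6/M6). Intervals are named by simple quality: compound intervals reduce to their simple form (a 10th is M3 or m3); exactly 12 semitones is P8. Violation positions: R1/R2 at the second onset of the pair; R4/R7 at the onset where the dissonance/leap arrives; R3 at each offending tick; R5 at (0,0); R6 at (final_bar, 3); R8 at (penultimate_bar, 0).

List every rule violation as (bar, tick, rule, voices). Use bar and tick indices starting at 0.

(1, 0, R1, (1, 2))
(1, 0, R4, (0, 2))
(1, 0, R7, (1,))
(1, 0, R7, (2,))
(2, 0, R4, (0, 1))
(3, 0, R2, (1, 2))
(3, 0, R4, (0, 2))
(4, 0, R4, (0, 2))
(5, 0, R4, (0, 2))
(7, 0, R2, (1, 2))

bar 0: v0=C3 v1=C4 v2=G4 downbeat P5
bar 1: v0=B2 v1=D3 v2=A3 downbeat m7
bar 2: v0=C3 v1=F3 v2=E4 downbeat M3
bar 3: v0=B2 v1=D3 v2=A3 downbeat m7
bar 4: v0=A2 v1=F3 v2=G3 downbeat m7
bar 5: v0=C3 v1=E3 v2=D4 downbeat M2
bar 6: v0=D3 v1=B3 v2=F4 downbeat m3
bar 7: v0=C3 v1=C4 v2=G4 downbeat P5
  -> R1 @ bar 1 tick 0 v(1, 2): C4/G4 P5 -> D3/A3 P5 similar
  -> R4 @ bar 1 tick 0 v(0, 2): B2/A3 m7 untreated
  -> R7 @ bar 1 tick 0 v(1,): C4->D3 leap 10st
  -> R7 @ bar 1 tick 0 v(2,): G4->A3 leap 10st
  -> R4 @ bar 2 tick 0 v(0, 1): C3/F3 P4 untreated
  -> R2 @ bar 3 tick 0 v(1, 2): F3/E4 M7 -> D3/A3 P5 similar
  -> R4 @ bar 3 tick 0 v(0, 2): B2/A3 m7 untreated
  -> R4 @ bar 4 tick 0 v(0, 2): A2/G3 m7 untreated
  -> R4 @ bar 5 tick 0 v(0, 2): C3/D4 M2 untreated
  -> R2 @ bar 7 tick 0 v(1, 2): B3/F4 TT -> C4/G4 P5 similar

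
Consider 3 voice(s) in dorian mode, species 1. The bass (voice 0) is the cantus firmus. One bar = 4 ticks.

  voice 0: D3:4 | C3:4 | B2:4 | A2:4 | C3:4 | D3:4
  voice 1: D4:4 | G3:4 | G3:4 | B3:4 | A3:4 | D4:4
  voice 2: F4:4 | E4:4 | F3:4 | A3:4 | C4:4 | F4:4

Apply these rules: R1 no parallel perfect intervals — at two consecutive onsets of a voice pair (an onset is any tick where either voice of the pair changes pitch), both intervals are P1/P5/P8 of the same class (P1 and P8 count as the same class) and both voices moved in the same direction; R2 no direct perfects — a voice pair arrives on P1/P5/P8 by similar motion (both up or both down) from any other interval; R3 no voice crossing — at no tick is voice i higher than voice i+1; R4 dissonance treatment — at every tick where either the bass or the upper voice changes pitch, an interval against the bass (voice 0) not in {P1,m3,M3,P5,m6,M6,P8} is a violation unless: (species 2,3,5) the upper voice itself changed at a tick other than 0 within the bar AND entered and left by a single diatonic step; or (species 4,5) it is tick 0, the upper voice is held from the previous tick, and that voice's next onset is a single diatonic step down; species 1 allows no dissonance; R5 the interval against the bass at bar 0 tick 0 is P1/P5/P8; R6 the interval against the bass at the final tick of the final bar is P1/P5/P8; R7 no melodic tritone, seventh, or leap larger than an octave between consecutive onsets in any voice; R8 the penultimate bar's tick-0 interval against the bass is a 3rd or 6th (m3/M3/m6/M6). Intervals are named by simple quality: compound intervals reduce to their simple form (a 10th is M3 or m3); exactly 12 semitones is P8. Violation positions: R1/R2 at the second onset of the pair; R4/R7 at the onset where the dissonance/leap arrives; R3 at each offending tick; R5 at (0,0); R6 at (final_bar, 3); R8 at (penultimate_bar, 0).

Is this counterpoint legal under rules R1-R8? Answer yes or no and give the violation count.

No (17 violations)

bar 0: v0=D3 v1=D4 v2=F4 (m3)
bar 1: v0=C3 v1=G3 v2=E4 (M3)
bar 2: v0=B2 v1=G3 v2=F3 (TT)
bar 3: v0=A2 v1=B3 v2=A3 (P8)
bar 4: v0=C3 v1=A3 v2=C4 (P8)
bar 5: v0=D3 v1=D4 v2=F4 (m3)
  R5 @ bar0.0: opens on m3
  R2 @ bar1.0: D3/D4 P8 -> C3/G3 P5 similar
  R3 @ bar2.0: G3 above F3
  R4 @ bar2.0: B2/F3 TT untreated
  R7 @ bar2.0: E4->F3 leap 11st
  R3 @ bar2.1: G3 above F3
  R3 @ bar2.2: G3 above F3
  R3 @ bar2.3: G3 above F3
  R3 @ bar3.0: B3 above A3
  R4 @ bar3.0: A2/B3 M2 untreated
  R3 @ bar3.1: B3 above A3
  R3 @ bar3.2: B3 above A3
  R3 @ bar3.3: B3 above A3
  R1 @ bar4.0: A2/A3 P8 -> C3/C4 P8 similar
  R8 @ bar4.0: penult P8 not 3rd/6th
  R2 @ bar5.0: C3/A3 M6 -> D3/D4 P8 similar
  R6 @ bar5.3: closes on m3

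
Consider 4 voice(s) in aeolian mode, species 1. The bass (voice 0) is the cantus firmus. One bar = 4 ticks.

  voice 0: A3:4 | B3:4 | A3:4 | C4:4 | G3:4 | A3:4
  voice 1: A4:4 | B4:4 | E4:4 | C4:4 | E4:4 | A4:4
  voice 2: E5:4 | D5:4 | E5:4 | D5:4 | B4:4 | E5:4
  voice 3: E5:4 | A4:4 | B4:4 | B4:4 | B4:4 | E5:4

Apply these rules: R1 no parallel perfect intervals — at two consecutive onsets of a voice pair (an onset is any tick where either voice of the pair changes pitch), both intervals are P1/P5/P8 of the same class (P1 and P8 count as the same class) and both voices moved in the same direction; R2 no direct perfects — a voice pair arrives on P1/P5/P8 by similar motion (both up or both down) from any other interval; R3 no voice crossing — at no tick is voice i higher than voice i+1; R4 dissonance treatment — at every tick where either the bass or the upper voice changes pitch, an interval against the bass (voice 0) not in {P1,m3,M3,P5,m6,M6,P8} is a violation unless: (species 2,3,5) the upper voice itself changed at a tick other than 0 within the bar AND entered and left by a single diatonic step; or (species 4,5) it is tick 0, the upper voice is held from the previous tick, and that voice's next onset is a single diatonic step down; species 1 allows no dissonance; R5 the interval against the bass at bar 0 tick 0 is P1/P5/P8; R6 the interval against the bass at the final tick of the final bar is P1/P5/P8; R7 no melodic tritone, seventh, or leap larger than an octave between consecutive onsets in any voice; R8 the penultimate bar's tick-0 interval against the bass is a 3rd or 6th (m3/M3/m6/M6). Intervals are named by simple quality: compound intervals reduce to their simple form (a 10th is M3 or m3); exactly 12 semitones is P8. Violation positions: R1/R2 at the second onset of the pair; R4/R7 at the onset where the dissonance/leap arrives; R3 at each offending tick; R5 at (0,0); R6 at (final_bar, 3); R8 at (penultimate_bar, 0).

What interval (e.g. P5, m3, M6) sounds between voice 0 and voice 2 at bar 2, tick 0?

P5

voice 0=A3 voice 2=E5 -> P5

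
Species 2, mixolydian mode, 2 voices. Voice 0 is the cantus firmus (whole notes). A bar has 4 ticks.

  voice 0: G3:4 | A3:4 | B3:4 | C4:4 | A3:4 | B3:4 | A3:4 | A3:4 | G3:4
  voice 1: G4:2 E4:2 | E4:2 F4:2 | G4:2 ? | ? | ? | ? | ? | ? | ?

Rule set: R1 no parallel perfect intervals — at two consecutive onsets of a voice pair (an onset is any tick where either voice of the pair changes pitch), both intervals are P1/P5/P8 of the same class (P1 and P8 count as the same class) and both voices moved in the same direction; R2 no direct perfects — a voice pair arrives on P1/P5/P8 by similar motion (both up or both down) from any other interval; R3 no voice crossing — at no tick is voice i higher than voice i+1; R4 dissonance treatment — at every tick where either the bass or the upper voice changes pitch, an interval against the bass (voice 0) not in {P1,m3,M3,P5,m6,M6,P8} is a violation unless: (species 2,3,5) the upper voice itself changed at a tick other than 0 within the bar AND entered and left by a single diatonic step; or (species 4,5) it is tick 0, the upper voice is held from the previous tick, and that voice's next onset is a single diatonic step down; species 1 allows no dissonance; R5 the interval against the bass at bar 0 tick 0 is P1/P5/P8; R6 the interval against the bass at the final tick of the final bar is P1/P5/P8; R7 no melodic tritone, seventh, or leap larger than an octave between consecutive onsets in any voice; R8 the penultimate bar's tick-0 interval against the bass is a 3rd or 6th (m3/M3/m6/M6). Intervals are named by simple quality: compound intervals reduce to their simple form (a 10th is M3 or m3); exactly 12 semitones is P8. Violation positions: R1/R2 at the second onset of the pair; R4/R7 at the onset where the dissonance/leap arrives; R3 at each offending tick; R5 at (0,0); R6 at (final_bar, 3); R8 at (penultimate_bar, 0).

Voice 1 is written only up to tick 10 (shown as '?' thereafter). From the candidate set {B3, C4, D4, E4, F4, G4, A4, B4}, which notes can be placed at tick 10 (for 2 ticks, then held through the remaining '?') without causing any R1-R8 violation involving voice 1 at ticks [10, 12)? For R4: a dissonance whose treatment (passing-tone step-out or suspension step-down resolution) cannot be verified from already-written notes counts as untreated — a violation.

{B3, B4, D4, G4}

B3: legal
C4: violates R4
D4: legal
E4: violates R4
F4: violates R4
G4: legal
A4: violates R4
B4: legal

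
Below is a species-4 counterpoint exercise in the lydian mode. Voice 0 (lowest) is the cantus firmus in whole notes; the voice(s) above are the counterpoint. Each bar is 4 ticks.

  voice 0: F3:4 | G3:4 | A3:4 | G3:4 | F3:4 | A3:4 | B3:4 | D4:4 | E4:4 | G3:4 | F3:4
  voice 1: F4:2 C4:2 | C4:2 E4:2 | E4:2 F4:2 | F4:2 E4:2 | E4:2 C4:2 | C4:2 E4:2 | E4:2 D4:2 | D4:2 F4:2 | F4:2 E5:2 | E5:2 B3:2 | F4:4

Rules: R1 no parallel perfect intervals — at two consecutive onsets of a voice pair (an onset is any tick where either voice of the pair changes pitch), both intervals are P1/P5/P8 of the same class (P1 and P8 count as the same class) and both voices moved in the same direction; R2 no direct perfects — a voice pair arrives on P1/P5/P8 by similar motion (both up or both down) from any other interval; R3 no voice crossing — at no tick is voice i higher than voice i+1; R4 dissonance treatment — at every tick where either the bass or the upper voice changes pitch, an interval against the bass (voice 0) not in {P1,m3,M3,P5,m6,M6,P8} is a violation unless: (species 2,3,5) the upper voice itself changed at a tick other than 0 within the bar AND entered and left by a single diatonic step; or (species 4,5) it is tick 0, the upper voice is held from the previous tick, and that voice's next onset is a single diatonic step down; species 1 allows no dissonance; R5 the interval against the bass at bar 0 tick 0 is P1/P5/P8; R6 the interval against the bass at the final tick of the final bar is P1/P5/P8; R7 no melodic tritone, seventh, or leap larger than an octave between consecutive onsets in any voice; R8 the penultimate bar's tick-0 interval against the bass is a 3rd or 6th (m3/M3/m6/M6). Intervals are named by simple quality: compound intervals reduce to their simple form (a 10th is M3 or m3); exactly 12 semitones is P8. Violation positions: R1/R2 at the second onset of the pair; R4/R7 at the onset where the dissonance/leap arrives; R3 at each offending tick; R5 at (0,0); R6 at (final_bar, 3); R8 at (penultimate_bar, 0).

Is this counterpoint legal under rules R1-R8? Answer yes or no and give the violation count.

bar 0: v0=F3 v1=F4 (P8)
bar 1: v0=G3 v1=C4 (P4)
bar 2: v0=A3 v1=E4 (P5)
bar 3: v0=G3 v1=F4 (m7)
bar 4: v0=F3 v1=E4 (M7)
bar 5: v0=A3 v1=C4 (m3)
bar 6: v0=B3 v1=E4 (P4)
bar 7: v0=D4 v1=D4 (P1)
bar 8: v0=E4 v1=F4 (m2)
bar 9: v0=G3 v1=E5 (M6)
bar 10: v0=F3 v1=F4 (P8)
  R4 @ bar1.0: G3/C4 P4 untreated
  R4 @ bar4.0: F3/E4 M7 untreated
  R4 @ bar8.0: E4/F4 m2 untreated
  R7 @ bar8.2: F4->E5 leap 11st
  R7 @ bar9.2: E5->B3 leap 17st
  R7 @ bar10.0: B3->F4 leap 6st

No (6 violations)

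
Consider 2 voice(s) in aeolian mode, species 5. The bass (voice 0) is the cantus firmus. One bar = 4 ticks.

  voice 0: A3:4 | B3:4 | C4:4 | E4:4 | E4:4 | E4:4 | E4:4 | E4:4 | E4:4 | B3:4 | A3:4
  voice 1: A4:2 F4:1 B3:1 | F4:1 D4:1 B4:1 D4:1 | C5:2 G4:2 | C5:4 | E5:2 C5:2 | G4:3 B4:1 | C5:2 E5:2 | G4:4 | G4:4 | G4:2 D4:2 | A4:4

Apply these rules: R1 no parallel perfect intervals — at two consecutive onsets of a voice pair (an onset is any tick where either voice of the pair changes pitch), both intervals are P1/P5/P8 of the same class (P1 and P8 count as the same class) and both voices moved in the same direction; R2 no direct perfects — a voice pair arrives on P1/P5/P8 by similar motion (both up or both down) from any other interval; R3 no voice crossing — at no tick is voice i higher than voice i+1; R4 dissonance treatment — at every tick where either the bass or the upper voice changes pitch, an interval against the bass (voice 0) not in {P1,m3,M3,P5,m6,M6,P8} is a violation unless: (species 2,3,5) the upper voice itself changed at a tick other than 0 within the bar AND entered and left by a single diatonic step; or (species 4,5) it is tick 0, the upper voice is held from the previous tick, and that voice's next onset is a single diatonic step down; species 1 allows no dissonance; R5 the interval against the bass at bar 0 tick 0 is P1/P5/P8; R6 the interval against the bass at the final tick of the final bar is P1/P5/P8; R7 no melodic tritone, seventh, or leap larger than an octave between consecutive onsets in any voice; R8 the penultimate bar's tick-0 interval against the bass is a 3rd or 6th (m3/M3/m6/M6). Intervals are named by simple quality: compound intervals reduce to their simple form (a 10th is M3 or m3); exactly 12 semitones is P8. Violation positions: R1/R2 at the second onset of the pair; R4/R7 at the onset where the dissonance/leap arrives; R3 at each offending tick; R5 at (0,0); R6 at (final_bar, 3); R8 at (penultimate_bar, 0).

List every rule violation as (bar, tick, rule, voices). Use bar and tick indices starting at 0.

bar 0: v0=A3 v1=A4 downbeat P8
bar 1: v0=B3 v1=F4 downbeat TT
bar 2: v0=C4 v1=C5 downbeat P8
bar 3: v0=E4 v1=C5 downbeat m6
bar 4: v0=E4 v1=E5 downbeat P8
bar 5: v0=E4 v1=G4 downbeat m3
bar 6: v0=E4 v1=C5 downbeat m6
bar 7: v0=E4 v1=G4 downbeat m3
bar 8: v0=E4 v1=G4 downbeat m3
bar 9: v0=B3 v1=G4 downbeat m6
bar 10: v0=A3 v1=A4 downbeat P8
  -> R4 @ bar 0 tick 3 v(0, 1): A3/B3 M2 untreated
  -> R7 @ bar 0 tick 3 v(1,): F4->B3 leap 6st
  -> R4 @ bar 1 tick 0 v(0, 1): B3/F4 TT untreated
  -> R7 @ bar 1 tick 0 v(1,): B3->F4 leap 6st
  -> R2 @ bar 2 tick 0 v(0, 1): B3/D4 m3 -> C4/C5 P8 similar
  -> R7 @ bar 2 tick 0 v(1,): D4->C5 leap 10st

(0, 3, R4, (0, 1))
(0, 3, R7, (1,))
(1, 0, R4, (0, 1))
(1, 0, R7, (1,))
(2, 0, R2, (0, 1))
(2, 0, R7, (1,))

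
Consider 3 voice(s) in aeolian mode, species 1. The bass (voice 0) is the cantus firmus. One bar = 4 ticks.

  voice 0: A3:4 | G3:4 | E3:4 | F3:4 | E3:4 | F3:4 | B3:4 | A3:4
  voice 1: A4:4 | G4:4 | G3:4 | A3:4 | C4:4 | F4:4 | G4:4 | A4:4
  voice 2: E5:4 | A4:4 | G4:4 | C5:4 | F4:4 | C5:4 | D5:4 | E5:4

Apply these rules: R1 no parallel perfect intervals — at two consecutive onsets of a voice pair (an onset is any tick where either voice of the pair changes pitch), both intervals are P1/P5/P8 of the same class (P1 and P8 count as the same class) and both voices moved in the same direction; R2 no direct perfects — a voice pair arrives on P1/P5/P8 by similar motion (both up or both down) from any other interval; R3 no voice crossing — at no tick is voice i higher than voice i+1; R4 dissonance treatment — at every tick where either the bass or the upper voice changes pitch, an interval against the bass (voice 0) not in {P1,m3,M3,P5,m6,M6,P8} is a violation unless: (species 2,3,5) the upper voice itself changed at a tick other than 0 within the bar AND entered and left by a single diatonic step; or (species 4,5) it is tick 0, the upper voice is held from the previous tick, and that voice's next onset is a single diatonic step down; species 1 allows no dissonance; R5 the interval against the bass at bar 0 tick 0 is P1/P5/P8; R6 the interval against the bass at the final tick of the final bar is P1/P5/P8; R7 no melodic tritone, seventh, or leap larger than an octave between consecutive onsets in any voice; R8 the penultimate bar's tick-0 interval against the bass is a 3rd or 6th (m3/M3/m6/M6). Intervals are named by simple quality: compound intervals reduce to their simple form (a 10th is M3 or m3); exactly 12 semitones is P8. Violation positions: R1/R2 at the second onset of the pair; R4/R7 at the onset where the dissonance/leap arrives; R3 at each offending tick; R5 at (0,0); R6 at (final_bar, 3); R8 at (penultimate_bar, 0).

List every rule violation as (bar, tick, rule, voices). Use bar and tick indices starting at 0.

(1, 0, R1, (0, 1))
(1, 0, R4, (0, 2))
(2, 0, R2, (1, 2))
(3, 0, R2, (0, 2))
(4, 0, R4, (0, 2))
(5, 0, R2, (0, 1))
(5, 0, R2, (0, 2))
(5, 0, R2, (1, 2))
(6, 0, R1, (1, 2))
(6, 0, R7, (0,))
(7, 0, R1, (1, 2))

bar 0: v0=A3 v1=A4 v2=E5 downbeat P5
bar 1: v0=G3 v1=G4 v2=A4 downbeat M2
bar 2: v0=E3 v1=G3 v2=G4 downbeat m3
bar 3: v0=F3 v1=A3 v2=C5 downbeat P5
bar 4: v0=E3 v1=C4 v2=F4 downbeat m2
bar 5: v0=F3 v1=F4 v2=C5 downbeat P5
bar 6: v0=B3 v1=G4 v2=D5 downbeat m3
bar 7: v0=A3 v1=A4 v2=E5 downbeat P5
  -> R1 @ bar 1 tick 0 v(0, 1): A3/A4 P8 -> G3/G4 P8 similar
  -> R4 @ bar 1 tick 0 v(0, 2): G3/A4 M2 untreated
  -> R2 @ bar 2 tick 0 v(1, 2): G4/A4 M2 -> G3/G4 P8 similar
  -> R2 @ bar 3 tick 0 v(0, 2): E3/G4 m3 -> F3/C5 P5 similar
  -> R4 @ bar 4 tick 0 v(0, 2): E3/F4 m2 untreated
  -> R2 @ bar 5 tick 0 v(0, 1): E3/C4 m6 -> F3/F4 P8 similar
  -> R2 @ bar 5 tick 0 v(0, 2): E3/F4 m2 -> F3/C5 P5 similar
  -> R2 @ bar 5 tick 0 v(1, 2): C4/F4 P4 -> F4/C5 P5 similar
  -> R1 @ bar 6 tick 0 v(1, 2): F4/C5 P5 -> G4/D5 P5 similar
  -> R7 @ bar 6 tick 0 v(0,): F3->B3 leap 6st
  -> R1 @ bar 7 tick 0 v(1, 2): G4/D5 P5 -> A4/E5 P5 similar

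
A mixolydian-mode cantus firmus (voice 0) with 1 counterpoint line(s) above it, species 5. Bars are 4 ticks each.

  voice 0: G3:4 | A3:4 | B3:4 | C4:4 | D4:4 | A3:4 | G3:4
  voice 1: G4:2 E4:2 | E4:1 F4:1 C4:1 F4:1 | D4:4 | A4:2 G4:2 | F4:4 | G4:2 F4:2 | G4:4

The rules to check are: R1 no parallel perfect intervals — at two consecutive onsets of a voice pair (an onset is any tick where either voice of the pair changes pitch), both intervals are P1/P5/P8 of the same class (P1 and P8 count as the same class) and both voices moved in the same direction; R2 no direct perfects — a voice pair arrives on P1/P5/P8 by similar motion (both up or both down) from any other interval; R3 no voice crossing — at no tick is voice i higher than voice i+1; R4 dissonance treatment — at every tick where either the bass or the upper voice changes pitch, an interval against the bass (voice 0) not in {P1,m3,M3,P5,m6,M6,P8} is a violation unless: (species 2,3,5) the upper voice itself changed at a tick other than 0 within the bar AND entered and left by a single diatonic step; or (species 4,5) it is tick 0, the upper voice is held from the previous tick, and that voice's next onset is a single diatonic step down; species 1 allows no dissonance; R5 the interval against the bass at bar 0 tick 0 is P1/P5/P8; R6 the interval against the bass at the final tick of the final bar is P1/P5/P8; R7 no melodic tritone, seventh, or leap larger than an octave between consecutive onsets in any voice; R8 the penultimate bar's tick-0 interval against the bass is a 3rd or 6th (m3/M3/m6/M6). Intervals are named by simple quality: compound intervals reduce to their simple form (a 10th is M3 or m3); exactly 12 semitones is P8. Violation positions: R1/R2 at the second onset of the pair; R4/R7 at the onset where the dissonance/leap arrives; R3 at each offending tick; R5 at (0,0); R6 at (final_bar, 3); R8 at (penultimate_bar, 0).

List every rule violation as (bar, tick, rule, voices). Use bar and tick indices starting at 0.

(5, 0, R4, (0, 1))
(5, 0, R8, (0, 1))

bar 0: v0=G3 v1=G4 downbeat P8
bar 1: v0=A3 v1=E4 downbeat P5
bar 2: v0=B3 v1=D4 downbeat m3
bar 3: v0=C4 v1=A4 downbeat M6
bar 4: v0=D4 v1=F4 downbeat m3
bar 5: v0=A3 v1=G4 downbeat m7
bar 6: v0=G3 v1=G4 downbeat P8
  -> R4 @ bar 5 tick 0 v(0, 1): A3/G4 m7 untreated
  -> R8 @ bar 5 tick 0 v(0, 1): penult m7 not 3rd/6th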